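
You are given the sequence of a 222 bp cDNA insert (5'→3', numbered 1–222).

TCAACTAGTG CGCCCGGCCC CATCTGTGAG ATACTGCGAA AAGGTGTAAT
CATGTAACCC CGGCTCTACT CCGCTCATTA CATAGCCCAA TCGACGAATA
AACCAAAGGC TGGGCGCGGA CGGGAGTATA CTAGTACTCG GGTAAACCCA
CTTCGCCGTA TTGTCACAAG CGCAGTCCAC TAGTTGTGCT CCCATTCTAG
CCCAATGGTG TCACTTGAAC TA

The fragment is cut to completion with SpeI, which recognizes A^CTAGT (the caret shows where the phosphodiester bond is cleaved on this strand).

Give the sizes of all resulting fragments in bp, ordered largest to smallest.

SpeI sites (ACTAGT) start at positions 4, 130, 179.
SpeI cuts after the first base of each site, so after positions 4, 130, 179.
Linear molecule, 3 cuts → 4 fragments:
  1–4 → 4 bp
  5–130 → 126 bp
  131–179 → 49 bp
  180–222 → 43 bp
Sorted largest to smallest: 126, 49, 43, 4 bp.

126, 49, 43, 4 bp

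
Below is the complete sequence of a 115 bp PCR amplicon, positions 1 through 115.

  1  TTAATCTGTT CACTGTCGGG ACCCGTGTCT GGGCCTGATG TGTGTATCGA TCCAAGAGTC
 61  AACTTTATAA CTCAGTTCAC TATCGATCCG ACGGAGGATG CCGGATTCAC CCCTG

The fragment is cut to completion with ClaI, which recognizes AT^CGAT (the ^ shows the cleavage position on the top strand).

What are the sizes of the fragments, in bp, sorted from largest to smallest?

ClaI sites (ATCGAT) start at positions 46, 82.
ClaI cuts after base 2 of each site, so after positions 47, 83.
Linear molecule, 2 cuts → 3 fragments:
  1–47 → 47 bp
  48–83 → 36 bp
  84–115 → 32 bp
Sorted largest to smallest: 47, 36, 32 bp.

47, 36, 32 bp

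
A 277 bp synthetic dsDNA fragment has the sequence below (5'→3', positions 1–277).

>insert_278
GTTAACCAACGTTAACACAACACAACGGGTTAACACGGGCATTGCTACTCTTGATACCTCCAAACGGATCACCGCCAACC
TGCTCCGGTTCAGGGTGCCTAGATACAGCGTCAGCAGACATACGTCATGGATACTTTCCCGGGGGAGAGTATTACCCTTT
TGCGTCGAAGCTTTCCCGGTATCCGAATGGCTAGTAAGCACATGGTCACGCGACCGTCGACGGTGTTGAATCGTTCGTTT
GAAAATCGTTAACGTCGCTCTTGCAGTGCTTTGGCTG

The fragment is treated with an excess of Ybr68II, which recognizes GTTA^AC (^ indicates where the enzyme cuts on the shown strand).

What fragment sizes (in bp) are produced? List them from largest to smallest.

219, 26, 18, 10, 4 bp

Ybr68II sites (GTTAAC) start at positions 1, 11, 29, 248.
Ybr68II cuts after base 4 of each site, so after positions 4, 14, 32, 251.
Linear molecule, 4 cuts → 5 fragments:
  1–4 → 4 bp
  5–14 → 10 bp
  15–32 → 18 bp
  33–251 → 219 bp
  252–277 → 26 bp
Sorted largest to smallest: 219, 26, 18, 10, 4 bp.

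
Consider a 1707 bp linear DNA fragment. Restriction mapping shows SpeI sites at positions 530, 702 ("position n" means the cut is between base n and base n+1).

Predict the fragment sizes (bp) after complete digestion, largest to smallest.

1005, 530, 172 bp

Linear molecule, 2 cuts → 3 fragments:
  530 − 0 = 530 bp
  702 − 530 = 172 bp
  1707 − 702 = 1005 bp
Sorted largest to smallest: 1005, 530, 172 bp.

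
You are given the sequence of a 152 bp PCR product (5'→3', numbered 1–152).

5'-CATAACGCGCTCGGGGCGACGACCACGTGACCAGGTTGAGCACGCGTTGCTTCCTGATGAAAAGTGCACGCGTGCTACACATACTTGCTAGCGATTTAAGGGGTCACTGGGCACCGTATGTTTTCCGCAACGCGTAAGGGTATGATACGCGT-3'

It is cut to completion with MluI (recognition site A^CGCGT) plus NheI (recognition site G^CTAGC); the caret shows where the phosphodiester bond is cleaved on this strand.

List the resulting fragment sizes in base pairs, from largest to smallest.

43, 42, 26, 19, 17, 5 bp

MluI sites (ACGCGT) start at positions 42, 68, 130, 147.
MluI cuts after the first base of each site, so after positions 42, 68, 130, 147.
The NheI site (GCTAGC) starts at position 87.
NheI cuts after the first base of each site, so after position 87.
Combined cut positions: 42, 68, 87, 130, 147.
Linear molecule, 5 cuts → 6 fragments:
  1–42 → 42 bp
  43–68 → 26 bp
  69–87 → 19 bp
  88–130 → 43 bp
  131–147 → 17 bp
  148–152 → 5 bp
Sorted largest to smallest: 43, 42, 26, 19, 17, 5 bp.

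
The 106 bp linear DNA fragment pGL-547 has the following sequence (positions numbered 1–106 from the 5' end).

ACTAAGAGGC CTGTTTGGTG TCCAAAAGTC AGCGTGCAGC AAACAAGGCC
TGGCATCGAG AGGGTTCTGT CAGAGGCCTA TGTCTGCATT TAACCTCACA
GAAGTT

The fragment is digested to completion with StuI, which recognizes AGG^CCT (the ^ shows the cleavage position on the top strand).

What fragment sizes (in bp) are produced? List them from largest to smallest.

39, 30, 28, 9 bp

StuI sites (AGGCCT) start at positions 7, 46, 74.
StuI cuts after base 3 of each site, so after positions 9, 48, 76.
Linear molecule, 3 cuts → 4 fragments:
  1–9 → 9 bp
  10–48 → 39 bp
  49–76 → 28 bp
  77–106 → 30 bp
Sorted largest to smallest: 39, 30, 28, 9 bp.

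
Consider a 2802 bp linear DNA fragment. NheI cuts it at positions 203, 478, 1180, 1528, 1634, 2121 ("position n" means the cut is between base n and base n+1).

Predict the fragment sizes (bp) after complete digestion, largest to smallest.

702, 681, 487, 348, 275, 203, 106 bp

Linear molecule, 6 cuts → 7 fragments:
  203 − 0 = 203 bp
  478 − 203 = 275 bp
  1180 − 478 = 702 bp
  1528 − 1180 = 348 bp
  1634 − 1528 = 106 bp
  2121 − 1634 = 487 bp
  2802 − 2121 = 681 bp
Sorted largest to smallest: 702, 681, 487, 348, 275, 203, 106 bp.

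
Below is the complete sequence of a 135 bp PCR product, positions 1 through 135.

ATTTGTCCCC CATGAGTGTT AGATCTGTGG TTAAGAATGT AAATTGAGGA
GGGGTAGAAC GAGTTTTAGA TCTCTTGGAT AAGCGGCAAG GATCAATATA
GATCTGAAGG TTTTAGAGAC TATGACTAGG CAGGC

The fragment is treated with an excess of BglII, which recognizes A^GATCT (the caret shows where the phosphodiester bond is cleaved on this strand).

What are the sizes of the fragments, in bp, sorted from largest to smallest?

47, 35, 32, 21 bp

BglII sites (AGATCT) start at positions 21, 68, 100.
BglII cuts after the first base of each site, so after positions 21, 68, 100.
Linear molecule, 3 cuts → 4 fragments:
  1–21 → 21 bp
  22–68 → 47 bp
  69–100 → 32 bp
  101–135 → 35 bp
Sorted largest to smallest: 47, 35, 32, 21 bp.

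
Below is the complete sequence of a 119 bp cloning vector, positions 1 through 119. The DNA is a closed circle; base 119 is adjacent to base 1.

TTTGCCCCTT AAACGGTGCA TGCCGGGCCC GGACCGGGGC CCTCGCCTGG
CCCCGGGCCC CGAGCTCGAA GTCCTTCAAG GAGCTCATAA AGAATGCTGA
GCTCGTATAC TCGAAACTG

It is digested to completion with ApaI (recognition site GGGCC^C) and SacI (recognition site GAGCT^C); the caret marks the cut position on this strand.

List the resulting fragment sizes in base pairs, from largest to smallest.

45, 19, 18, 18, 12, 7 bp

ApaI sites (GGGCCC) start at positions 25, 37, 55.
ApaI cuts after base 5 of each site (before the last base), so after positions 29, 41, 59.
SacI sites (GAGCTC) start at positions 62, 81, 99.
SacI cuts after base 5 of each site (before the last base), so after positions 66, 85, 103.
Combined cut positions: 29, 41, 59, 66, 85, 103.
Circular molecule, 6 cuts → 6 fragments:
  30–41 → 12 bp
  42–59 → 18 bp
  60–66 → 7 bp
  67–85 → 19 bp
  86–103 → 18 bp
  104–119 then 1–29 → 16 + 29 = 45 bp
Sorted largest to smallest: 45, 19, 18, 18, 12, 7 bp.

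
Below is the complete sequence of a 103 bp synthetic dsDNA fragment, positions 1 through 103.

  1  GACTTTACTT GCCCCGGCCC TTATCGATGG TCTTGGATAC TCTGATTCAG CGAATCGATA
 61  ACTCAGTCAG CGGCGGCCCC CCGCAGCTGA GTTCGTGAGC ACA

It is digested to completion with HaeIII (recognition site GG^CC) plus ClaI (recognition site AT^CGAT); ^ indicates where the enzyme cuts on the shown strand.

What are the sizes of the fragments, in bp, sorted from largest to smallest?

HaeIII sites (GGCC) start at positions 16, 75.
HaeIII cuts after base 2 of each site, so after positions 17, 76.
ClaI sites (ATCGAT) start at positions 23, 54.
ClaI cuts after base 2 of each site, so after positions 24, 55.
Combined cut positions: 17, 24, 55, 76.
Linear molecule, 4 cuts → 5 fragments:
  1–17 → 17 bp
  18–24 → 7 bp
  25–55 → 31 bp
  56–76 → 21 bp
  77–103 → 27 bp
Sorted largest to smallest: 31, 27, 21, 17, 7 bp.

31, 27, 21, 17, 7 bp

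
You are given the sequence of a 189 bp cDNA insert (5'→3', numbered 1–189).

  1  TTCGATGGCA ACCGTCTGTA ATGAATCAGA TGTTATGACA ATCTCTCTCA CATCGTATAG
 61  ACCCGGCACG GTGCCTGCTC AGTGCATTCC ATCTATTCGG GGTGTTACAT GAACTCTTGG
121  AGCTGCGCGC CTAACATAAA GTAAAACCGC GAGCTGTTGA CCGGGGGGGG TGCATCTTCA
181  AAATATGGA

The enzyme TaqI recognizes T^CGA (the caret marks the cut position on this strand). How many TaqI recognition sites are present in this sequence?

1

TCGA occurs starting at position 2.
TaqI cuts at 1 site.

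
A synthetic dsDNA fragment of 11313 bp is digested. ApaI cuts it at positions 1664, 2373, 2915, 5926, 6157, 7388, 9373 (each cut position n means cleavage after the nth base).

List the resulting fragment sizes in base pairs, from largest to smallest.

Linear molecule, 7 cuts → 8 fragments:
  1664 − 0 = 1664 bp
  2373 − 1664 = 709 bp
  2915 − 2373 = 542 bp
  5926 − 2915 = 3011 bp
  6157 − 5926 = 231 bp
  7388 − 6157 = 1231 bp
  9373 − 7388 = 1985 bp
  11313 − 9373 = 1940 bp
Sorted largest to smallest: 3011, 1985, 1940, 1664, 1231, 709, 542, 231 bp.

3011, 1985, 1940, 1664, 1231, 709, 542, 231 bp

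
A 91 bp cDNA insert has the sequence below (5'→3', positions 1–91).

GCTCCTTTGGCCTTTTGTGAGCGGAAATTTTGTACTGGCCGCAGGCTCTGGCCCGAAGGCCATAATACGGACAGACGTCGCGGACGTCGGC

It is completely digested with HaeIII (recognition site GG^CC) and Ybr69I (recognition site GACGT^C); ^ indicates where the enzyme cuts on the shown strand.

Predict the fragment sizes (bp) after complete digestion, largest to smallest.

HaeIII sites (GGCC) start at positions 9, 37, 50, 58.
HaeIII cuts after base 2 of each site, so after positions 10, 38, 51, 59.
Ybr69I sites (GACGTC) start at positions 74, 83.
Ybr69I cuts after base 5 of each site (before the last base), so after positions 78, 87.
Combined cut positions: 10, 38, 51, 59, 78, 87.
Linear molecule, 6 cuts → 7 fragments:
  1–10 → 10 bp
  11–38 → 28 bp
  39–51 → 13 bp
  52–59 → 8 bp
  60–78 → 19 bp
  79–87 → 9 bp
  88–91 → 4 bp
Sorted largest to smallest: 28, 19, 13, 10, 9, 8, 4 bp.

28, 19, 13, 10, 9, 8, 4 bp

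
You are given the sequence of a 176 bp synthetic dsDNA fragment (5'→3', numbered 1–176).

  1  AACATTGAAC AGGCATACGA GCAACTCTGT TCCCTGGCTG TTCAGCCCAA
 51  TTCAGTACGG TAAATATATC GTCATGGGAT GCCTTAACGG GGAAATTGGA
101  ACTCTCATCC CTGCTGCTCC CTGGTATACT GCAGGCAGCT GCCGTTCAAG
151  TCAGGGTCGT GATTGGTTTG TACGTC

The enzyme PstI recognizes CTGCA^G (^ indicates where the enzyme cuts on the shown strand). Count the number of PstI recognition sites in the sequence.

CTGCAG occurs starting at position 129.
PstI cuts at 1 site.

1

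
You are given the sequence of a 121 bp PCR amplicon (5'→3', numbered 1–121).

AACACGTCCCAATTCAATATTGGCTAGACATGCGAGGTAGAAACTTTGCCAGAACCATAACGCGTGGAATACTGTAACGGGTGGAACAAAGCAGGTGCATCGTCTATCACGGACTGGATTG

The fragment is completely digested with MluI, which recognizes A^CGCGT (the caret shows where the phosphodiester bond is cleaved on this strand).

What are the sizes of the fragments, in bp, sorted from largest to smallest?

The MluI site (ACGCGT) starts at position 60.
MluI cuts after the first base of each site, so after position 60.
Linear molecule, 1 cut → 2 fragments:
  1–60 → 60 bp
  61–121 → 61 bp
Sorted largest to smallest: 61, 60 bp.

61, 60 bp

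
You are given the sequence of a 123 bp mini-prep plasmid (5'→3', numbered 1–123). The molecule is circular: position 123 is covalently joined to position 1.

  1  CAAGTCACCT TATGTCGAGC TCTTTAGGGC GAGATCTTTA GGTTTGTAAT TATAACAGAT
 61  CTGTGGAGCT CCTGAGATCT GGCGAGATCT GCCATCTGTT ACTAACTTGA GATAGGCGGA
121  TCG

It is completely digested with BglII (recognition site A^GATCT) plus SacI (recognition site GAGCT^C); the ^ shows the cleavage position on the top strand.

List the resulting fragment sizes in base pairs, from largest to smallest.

BglII sites (AGATCT) start at positions 32, 57, 75, 85.
BglII cuts after the first base of each site, so after positions 32, 57, 75, 85.
SacI sites (GAGCTC) start at positions 17, 66.
SacI cuts after base 5 of each site (before the last base), so after positions 21, 70.
Combined cut positions: 21, 32, 57, 70, 75, 85.
Circular molecule, 6 cuts → 6 fragments:
  22–32 → 11 bp
  33–57 → 25 bp
  58–70 → 13 bp
  71–75 → 5 bp
  76–85 → 10 bp
  86–123 then 1–21 → 38 + 21 = 59 bp
Sorted largest to smallest: 59, 25, 13, 11, 10, 5 bp.

59, 25, 13, 11, 10, 5 bp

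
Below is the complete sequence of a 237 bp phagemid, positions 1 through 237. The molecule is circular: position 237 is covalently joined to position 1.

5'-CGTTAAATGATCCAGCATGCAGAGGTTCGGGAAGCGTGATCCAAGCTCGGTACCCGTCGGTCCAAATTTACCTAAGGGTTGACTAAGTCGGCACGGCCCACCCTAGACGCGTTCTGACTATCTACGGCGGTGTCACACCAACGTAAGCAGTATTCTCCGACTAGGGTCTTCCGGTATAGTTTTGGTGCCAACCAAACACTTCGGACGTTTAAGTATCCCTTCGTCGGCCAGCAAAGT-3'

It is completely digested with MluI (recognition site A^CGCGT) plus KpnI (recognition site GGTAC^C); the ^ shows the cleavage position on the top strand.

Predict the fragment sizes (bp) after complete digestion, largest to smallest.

183, 54 bp

The MluI site (ACGCGT) starts at position 107.
MluI cuts after the first base of each site, so after position 107.
The KpnI site (GGTACC) starts at position 49.
KpnI cuts after base 5 of each site (before the last base), so after position 53.
Combined cut positions: 53, 107.
Circular molecule, 2 cuts → 2 fragments:
  54–107 → 54 bp
  108–237 then 1–53 → 130 + 53 = 183 bp
Sorted largest to smallest: 183, 54 bp.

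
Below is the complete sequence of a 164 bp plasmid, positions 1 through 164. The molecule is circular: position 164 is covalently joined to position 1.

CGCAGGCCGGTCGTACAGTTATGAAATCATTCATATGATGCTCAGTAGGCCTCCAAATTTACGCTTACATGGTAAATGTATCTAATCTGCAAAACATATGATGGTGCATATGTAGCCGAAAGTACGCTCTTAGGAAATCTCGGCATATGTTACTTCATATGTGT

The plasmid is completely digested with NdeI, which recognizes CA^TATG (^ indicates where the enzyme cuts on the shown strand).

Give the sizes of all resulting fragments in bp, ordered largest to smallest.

NdeI sites (CATATG) start at positions 32, 95, 107, 144, 156.
NdeI cuts after base 2 of each site, so after positions 33, 96, 108, 145, 157.
Circular molecule, 5 cuts → 5 fragments:
  34–96 → 63 bp
  97–108 → 12 bp
  109–145 → 37 bp
  146–157 → 12 bp
  158–164 then 1–33 → 7 + 33 = 40 bp
Sorted largest to smallest: 63, 40, 37, 12, 12 bp.

63, 40, 37, 12, 12 bp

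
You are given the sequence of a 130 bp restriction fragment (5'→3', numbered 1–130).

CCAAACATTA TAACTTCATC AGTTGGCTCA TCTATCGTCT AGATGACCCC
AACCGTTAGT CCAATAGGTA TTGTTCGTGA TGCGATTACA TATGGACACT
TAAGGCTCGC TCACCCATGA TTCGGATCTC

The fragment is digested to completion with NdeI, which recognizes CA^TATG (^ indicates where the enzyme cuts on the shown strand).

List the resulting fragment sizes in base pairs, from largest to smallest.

90, 40 bp

The NdeI site (CATATG) starts at position 89.
NdeI cuts after base 2 of each site, so after position 90.
Linear molecule, 1 cut → 2 fragments:
  1–90 → 90 bp
  91–130 → 40 bp
Sorted largest to smallest: 90, 40 bp.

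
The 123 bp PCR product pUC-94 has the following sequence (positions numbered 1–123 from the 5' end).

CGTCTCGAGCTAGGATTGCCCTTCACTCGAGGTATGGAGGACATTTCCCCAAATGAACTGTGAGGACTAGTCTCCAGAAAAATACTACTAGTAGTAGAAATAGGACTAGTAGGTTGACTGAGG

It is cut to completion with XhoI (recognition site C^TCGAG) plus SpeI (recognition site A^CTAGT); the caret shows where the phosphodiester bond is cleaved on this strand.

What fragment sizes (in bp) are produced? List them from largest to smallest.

XhoI sites (CTCGAG) start at positions 4, 26.
XhoI cuts after the first base of each site, so after positions 4, 26.
SpeI sites (ACTAGT) start at positions 66, 87, 105.
SpeI cuts after the first base of each site, so after positions 66, 87, 105.
Combined cut positions: 4, 26, 66, 87, 105.
Linear molecule, 5 cuts → 6 fragments:
  1–4 → 4 bp
  5–26 → 22 bp
  27–66 → 40 bp
  67–87 → 21 bp
  88–105 → 18 bp
  106–123 → 18 bp
Sorted largest to smallest: 40, 22, 21, 18, 18, 4 bp.

40, 22, 21, 18, 18, 4 bp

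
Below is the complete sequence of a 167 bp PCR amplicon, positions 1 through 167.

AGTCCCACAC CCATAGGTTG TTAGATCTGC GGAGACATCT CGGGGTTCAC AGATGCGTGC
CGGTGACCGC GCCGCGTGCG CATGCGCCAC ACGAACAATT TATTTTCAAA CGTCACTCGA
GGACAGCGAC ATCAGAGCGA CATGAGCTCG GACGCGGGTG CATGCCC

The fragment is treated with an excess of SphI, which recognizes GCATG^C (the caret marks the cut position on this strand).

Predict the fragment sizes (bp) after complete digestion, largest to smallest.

SphI sites (GCATGC) start at positions 80, 160.
SphI cuts after base 5 of each site (before the last base), so after positions 84, 164.
Linear molecule, 2 cuts → 3 fragments:
  1–84 → 84 bp
  85–164 → 80 bp
  165–167 → 3 bp
Sorted largest to smallest: 84, 80, 3 bp.

84, 80, 3 bp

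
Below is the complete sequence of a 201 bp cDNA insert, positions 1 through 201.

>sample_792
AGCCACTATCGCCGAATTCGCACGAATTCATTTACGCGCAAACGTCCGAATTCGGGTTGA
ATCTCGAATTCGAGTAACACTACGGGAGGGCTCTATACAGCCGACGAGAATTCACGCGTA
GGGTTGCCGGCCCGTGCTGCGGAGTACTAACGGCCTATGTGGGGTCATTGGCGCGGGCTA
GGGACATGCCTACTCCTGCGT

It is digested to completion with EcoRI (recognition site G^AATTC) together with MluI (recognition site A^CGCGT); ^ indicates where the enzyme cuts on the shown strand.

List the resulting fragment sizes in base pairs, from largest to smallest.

87, 42, 24, 18, 14, 10, 6 bp

EcoRI sites (GAATTC) start at positions 14, 24, 48, 66, 108.
EcoRI cuts after the first base of each site, so after positions 14, 24, 48, 66, 108.
The MluI site (ACGCGT) starts at position 114.
MluI cuts after the first base of each site, so after position 114.
Combined cut positions: 14, 24, 48, 66, 108, 114.
Linear molecule, 6 cuts → 7 fragments:
  1–14 → 14 bp
  15–24 → 10 bp
  25–48 → 24 bp
  49–66 → 18 bp
  67–108 → 42 bp
  109–114 → 6 bp
  115–201 → 87 bp
Sorted largest to smallest: 87, 42, 24, 18, 14, 10, 6 bp.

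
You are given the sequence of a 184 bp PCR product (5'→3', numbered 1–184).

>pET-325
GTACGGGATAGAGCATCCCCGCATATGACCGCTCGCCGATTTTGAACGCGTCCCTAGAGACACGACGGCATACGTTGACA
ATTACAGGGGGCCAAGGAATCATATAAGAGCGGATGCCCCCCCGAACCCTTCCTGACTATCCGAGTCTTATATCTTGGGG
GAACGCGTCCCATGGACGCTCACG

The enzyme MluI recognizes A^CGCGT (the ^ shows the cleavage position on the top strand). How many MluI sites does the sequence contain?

2

ACGCGT occurs starting at positions 46, 163.
MluI cuts at 2 sites.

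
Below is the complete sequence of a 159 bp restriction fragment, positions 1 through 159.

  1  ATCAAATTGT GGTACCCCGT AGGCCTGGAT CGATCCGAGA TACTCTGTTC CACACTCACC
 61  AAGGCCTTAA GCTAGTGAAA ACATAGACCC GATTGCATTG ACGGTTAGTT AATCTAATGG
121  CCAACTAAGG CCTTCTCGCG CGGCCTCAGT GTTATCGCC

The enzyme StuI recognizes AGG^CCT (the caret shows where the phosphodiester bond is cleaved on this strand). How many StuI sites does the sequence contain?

3

AGGCCT occurs starting at positions 21, 62, 128.
StuI cuts at 3 sites.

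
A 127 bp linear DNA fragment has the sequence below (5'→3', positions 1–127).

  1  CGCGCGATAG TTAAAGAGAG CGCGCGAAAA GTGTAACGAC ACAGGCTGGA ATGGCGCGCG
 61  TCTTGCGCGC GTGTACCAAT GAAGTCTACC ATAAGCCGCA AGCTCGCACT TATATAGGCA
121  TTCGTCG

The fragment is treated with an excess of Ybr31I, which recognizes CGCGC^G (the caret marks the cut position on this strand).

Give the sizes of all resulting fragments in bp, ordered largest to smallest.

Ybr31I sites (CGCGCG) start at positions 1, 21, 55, 66.
Ybr31I cuts after base 5 of each site (before the last base), so after positions 5, 25, 59, 70.
Linear molecule, 4 cuts → 5 fragments:
  1–5 → 5 bp
  6–25 → 20 bp
  26–59 → 34 bp
  60–70 → 11 bp
  71–127 → 57 bp
Sorted largest to smallest: 57, 34, 20, 11, 5 bp.

57, 34, 20, 11, 5 bp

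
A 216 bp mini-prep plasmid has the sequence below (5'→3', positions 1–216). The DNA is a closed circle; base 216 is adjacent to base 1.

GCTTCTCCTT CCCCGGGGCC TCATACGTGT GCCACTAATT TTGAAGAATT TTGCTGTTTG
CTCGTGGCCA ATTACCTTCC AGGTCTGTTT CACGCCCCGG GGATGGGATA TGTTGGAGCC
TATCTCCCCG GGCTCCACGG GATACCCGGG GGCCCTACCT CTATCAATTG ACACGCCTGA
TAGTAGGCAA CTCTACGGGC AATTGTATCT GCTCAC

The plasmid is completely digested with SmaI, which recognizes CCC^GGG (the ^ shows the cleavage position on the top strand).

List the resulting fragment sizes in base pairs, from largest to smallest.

84, 83, 31, 18 bp

SmaI sites (CCCGGG) start at positions 12, 96, 127, 145.
SmaI cuts after base 3 of each site, so after positions 14, 98, 129, 147.
Circular molecule, 4 cuts → 4 fragments:
  15–98 → 84 bp
  99–129 → 31 bp
  130–147 → 18 bp
  148–216 then 1–14 → 69 + 14 = 83 bp
Sorted largest to smallest: 84, 83, 31, 18 bp.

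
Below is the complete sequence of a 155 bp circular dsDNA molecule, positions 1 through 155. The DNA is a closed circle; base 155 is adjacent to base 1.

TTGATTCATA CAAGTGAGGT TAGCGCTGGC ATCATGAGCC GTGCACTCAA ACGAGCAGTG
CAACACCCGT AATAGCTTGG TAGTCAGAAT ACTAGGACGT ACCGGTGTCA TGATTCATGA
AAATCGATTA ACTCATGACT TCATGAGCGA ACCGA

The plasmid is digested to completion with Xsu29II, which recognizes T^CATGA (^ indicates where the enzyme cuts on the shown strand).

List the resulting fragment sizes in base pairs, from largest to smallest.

Xsu29II sites (TCATGA) start at positions 32, 108, 115, 133, 141.
Xsu29II cuts after the first base of each site, so after positions 32, 108, 115, 133, 141.
Circular molecule, 5 cuts → 5 fragments:
  33–108 → 76 bp
  109–115 → 7 bp
  116–133 → 18 bp
  134–141 → 8 bp
  142–155 then 1–32 → 14 + 32 = 46 bp
Sorted largest to smallest: 76, 46, 18, 8, 7 bp.

76, 46, 18, 8, 7 bp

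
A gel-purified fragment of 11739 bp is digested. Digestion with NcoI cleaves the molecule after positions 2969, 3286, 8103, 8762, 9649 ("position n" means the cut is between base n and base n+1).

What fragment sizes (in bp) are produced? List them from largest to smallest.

Linear molecule, 5 cuts → 6 fragments:
  2969 − 0 = 2969 bp
  3286 − 2969 = 317 bp
  8103 − 3286 = 4817 bp
  8762 − 8103 = 659 bp
  9649 − 8762 = 887 bp
  11739 − 9649 = 2090 bp
Sorted largest to smallest: 4817, 2969, 2090, 887, 659, 317 bp.

4817, 2969, 2090, 887, 659, 317 bp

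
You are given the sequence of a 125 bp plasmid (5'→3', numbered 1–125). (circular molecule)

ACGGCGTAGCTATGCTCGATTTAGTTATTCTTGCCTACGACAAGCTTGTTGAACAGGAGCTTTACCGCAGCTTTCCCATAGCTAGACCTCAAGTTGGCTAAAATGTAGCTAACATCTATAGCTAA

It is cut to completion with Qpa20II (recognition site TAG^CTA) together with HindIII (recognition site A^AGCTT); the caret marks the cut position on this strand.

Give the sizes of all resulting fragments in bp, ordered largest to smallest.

39, 33, 27, 13, 13 bp

Qpa20II sites (TAGCTA) start at positions 7, 79, 106, 119.
Qpa20II cuts after base 3 of each site, so after positions 9, 81, 108, 121.
The HindIII site (AAGCTT) starts at position 42.
HindIII cuts after the first base of each site, so after position 42.
Combined cut positions: 9, 42, 81, 108, 121.
Circular molecule, 5 cuts → 5 fragments:
  10–42 → 33 bp
  43–81 → 39 bp
  82–108 → 27 bp
  109–121 → 13 bp
  122–125 then 1–9 → 4 + 9 = 13 bp
Sorted largest to smallest: 39, 33, 27, 13, 13 bp.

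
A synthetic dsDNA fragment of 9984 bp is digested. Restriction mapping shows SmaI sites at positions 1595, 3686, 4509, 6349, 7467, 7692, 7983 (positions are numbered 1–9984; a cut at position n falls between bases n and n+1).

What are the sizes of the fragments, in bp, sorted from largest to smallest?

Linear molecule, 7 cuts → 8 fragments:
  1595 − 0 = 1595 bp
  3686 − 1595 = 2091 bp
  4509 − 3686 = 823 bp
  6349 − 4509 = 1840 bp
  7467 − 6349 = 1118 bp
  7692 − 7467 = 225 bp
  7983 − 7692 = 291 bp
  9984 − 7983 = 2001 bp
Sorted largest to smallest: 2091, 2001, 1840, 1595, 1118, 823, 291, 225 bp.

2091, 2001, 1840, 1595, 1118, 823, 291, 225 bp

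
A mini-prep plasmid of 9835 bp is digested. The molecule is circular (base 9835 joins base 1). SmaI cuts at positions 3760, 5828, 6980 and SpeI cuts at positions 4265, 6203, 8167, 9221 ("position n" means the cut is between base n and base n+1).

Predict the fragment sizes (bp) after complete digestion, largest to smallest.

4374, 1563, 1187, 1054, 777, 505, 375 bp

Combined cut positions (sorted): 3760, 4265, 5828, 6203, 6980, 8167, 9221.
Circular molecule, 7 cuts → 7 fragments:
  4265 − 3760 = 505 bp
  5828 − 4265 = 1563 bp
  6203 − 5828 = 375 bp
  6980 − 6203 = 777 bp
  8167 − 6980 = 1187 bp
  9221 − 8167 = 1054 bp
  wrap: 9835 − 9221 + 3760 = 4374 bp
Sorted largest to smallest: 4374, 1563, 1187, 1054, 777, 505, 375 bp.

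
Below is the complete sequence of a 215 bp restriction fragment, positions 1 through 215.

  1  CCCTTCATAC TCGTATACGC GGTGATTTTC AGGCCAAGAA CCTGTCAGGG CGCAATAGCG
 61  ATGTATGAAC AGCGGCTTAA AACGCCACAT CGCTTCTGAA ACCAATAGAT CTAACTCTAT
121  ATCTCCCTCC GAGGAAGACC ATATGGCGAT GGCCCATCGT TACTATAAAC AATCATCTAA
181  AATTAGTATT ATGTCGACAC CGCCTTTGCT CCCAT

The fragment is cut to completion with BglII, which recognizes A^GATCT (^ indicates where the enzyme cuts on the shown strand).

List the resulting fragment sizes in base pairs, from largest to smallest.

The BglII site (AGATCT) starts at position 107.
BglII cuts after the first base of each site, so after position 107.
Linear molecule, 1 cut → 2 fragments:
  1–107 → 107 bp
  108–215 → 108 bp
Sorted largest to smallest: 108, 107 bp.

108, 107 bp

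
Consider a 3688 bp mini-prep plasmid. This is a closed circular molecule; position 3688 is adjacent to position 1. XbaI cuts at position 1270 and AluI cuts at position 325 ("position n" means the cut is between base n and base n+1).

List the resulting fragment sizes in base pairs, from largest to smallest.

2743, 945 bp

Combined cut positions (sorted): 325, 1270.
Circular molecule, 2 cuts → 2 fragments:
  1270 − 325 = 945 bp
  wrap: 3688 − 1270 + 325 = 2743 bp
Sorted largest to smallest: 2743, 945 bp.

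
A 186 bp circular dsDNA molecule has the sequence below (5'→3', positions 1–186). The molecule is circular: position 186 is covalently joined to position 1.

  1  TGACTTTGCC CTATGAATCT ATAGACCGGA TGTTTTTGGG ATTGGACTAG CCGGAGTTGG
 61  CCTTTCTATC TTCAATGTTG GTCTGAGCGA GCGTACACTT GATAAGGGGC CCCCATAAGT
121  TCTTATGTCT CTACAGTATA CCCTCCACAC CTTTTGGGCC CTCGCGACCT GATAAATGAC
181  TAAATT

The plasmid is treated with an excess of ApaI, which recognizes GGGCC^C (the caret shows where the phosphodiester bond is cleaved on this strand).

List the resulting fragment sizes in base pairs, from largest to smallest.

ApaI sites (GGGCCC) start at positions 107, 156.
ApaI cuts after base 5 of each site (before the last base), so after positions 111, 160.
Circular molecule, 2 cuts → 2 fragments:
  112–160 → 49 bp
  161–186 then 1–111 → 26 + 111 = 137 bp
Sorted largest to smallest: 137, 49 bp.

137, 49 bp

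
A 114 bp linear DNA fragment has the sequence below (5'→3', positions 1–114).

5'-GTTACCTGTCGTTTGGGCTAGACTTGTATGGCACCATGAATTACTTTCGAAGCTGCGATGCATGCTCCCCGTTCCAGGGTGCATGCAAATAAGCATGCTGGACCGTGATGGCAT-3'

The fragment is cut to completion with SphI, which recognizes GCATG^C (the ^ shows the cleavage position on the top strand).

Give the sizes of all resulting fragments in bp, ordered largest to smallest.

SphI sites (GCATGC) start at positions 60, 81, 93.
SphI cuts after base 5 of each site (before the last base), so after positions 64, 85, 97.
Linear molecule, 3 cuts → 4 fragments:
  1–64 → 64 bp
  65–85 → 21 bp
  86–97 → 12 bp
  98–114 → 17 bp
Sorted largest to smallest: 64, 21, 17, 12 bp.

64, 21, 17, 12 bp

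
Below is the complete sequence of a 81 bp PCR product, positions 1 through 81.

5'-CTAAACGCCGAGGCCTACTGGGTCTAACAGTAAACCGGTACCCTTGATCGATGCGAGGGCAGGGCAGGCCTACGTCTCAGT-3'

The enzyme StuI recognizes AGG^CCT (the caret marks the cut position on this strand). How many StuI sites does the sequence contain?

AGGCCT occurs starting at positions 11, 66.
StuI cuts at 2 sites.

2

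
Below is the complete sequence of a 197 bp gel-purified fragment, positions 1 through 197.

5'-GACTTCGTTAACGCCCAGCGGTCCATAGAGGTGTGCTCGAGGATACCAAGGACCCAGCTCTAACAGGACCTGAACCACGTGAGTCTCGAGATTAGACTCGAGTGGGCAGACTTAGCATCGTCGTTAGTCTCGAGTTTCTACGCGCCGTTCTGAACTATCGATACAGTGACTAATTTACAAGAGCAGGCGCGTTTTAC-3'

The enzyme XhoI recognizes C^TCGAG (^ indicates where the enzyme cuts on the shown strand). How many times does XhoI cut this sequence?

CTCGAG occurs starting at positions 36, 85, 97, 129.
XhoI cuts at 4 sites.

4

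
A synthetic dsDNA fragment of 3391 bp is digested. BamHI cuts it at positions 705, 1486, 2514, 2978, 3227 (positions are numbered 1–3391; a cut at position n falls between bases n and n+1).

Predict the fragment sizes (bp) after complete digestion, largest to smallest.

Linear molecule, 5 cuts → 6 fragments:
  705 − 0 = 705 bp
  1486 − 705 = 781 bp
  2514 − 1486 = 1028 bp
  2978 − 2514 = 464 bp
  3227 − 2978 = 249 bp
  3391 − 3227 = 164 bp
Sorted largest to smallest: 1028, 781, 705, 464, 249, 164 bp.

1028, 781, 705, 464, 249, 164 bp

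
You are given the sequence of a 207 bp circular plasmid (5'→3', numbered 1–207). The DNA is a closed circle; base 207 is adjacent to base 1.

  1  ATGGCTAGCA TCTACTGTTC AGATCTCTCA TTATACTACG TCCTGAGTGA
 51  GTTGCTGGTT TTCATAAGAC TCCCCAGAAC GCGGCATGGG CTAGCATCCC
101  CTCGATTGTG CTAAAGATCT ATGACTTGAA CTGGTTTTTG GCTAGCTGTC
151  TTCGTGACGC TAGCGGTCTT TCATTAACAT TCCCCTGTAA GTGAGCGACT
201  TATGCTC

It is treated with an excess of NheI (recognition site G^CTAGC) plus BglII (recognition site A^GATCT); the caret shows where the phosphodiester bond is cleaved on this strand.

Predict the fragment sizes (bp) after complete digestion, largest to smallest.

NheI sites (GCTAGC) start at positions 4, 90, 141, 159.
NheI cuts after the first base of each site, so after positions 4, 90, 141, 159.
BglII sites (AGATCT) start at positions 21, 115.
BglII cuts after the first base of each site, so after positions 21, 115.
Combined cut positions: 4, 21, 90, 115, 141, 159.
Circular molecule, 6 cuts → 6 fragments:
  5–21 → 17 bp
  22–90 → 69 bp
  91–115 → 25 bp
  116–141 → 26 bp
  142–159 → 18 bp
  160–207 then 1–4 → 48 + 4 = 52 bp
Sorted largest to smallest: 69, 52, 26, 25, 18, 17 bp.

69, 52, 26, 25, 18, 17 bp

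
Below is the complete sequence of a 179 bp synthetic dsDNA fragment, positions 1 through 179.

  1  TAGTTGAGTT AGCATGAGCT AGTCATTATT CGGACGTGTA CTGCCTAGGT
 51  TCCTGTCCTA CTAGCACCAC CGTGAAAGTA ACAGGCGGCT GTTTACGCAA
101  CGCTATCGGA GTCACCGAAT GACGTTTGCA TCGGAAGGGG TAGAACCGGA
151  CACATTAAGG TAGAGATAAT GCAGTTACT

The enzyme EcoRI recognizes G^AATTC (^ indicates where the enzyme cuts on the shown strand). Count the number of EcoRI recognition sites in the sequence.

0

No occurrence of GAATTC is present in the sequence.
EcoRI does not cut: 0 sites.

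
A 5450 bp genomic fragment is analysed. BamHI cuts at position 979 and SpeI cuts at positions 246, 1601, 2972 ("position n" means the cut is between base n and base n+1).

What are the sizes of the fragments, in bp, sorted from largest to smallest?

Combined cut positions (sorted): 246, 979, 1601, 2972.
Linear molecule, 4 cuts → 5 fragments:
  246 − 0 = 246 bp
  979 − 246 = 733 bp
  1601 − 979 = 622 bp
  2972 − 1601 = 1371 bp
  5450 − 2972 = 2478 bp
Sorted largest to smallest: 2478, 1371, 733, 622, 246 bp.

2478, 1371, 733, 622, 246 bp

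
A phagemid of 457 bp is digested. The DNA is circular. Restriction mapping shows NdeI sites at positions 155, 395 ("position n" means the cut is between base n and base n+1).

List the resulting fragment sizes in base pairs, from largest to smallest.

240, 217 bp

Circular molecule, 2 cuts → 2 fragments:
  395 − 155 = 240 bp
  wrap: 457 − 395 + 155 = 217 bp
Sorted largest to smallest: 240, 217 bp.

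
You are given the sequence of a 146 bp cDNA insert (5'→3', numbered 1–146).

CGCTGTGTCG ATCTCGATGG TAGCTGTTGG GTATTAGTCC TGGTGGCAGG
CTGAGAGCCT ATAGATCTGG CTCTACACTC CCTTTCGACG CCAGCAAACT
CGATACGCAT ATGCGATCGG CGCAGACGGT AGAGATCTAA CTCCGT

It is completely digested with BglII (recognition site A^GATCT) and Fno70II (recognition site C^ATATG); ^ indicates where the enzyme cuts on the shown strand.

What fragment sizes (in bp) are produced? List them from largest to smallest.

63, 45, 25, 13 bp

BglII sites (AGATCT) start at positions 63, 133.
BglII cuts after the first base of each site, so after positions 63, 133.
The Fno70II site (CATATG) starts at position 108.
Fno70II cuts after the first base of each site, so after position 108.
Combined cut positions: 63, 108, 133.
Linear molecule, 3 cuts → 4 fragments:
  1–63 → 63 bp
  64–108 → 45 bp
  109–133 → 25 bp
  134–146 → 13 bp
Sorted largest to smallest: 63, 45, 25, 13 bp.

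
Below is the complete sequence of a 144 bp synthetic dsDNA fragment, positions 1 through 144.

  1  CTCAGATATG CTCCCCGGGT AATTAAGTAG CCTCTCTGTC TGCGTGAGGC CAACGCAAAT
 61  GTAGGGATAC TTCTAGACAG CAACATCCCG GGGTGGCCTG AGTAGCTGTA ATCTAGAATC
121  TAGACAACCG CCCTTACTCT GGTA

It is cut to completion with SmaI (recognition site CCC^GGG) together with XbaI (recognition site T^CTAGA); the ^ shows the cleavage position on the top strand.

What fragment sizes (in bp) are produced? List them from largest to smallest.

56, 25, 23, 17, 16, 7 bp

SmaI sites (CCCGGG) start at positions 14, 87.
SmaI cuts after base 3 of each site, so after positions 16, 89.
XbaI sites (TCTAGA) start at positions 72, 112, 119.
XbaI cuts after the first base of each site, so after positions 72, 112, 119.
Combined cut positions: 16, 72, 89, 112, 119.
Linear molecule, 5 cuts → 6 fragments:
  1–16 → 16 bp
  17–72 → 56 bp
  73–89 → 17 bp
  90–112 → 23 bp
  113–119 → 7 bp
  120–144 → 25 bp
Sorted largest to smallest: 56, 25, 23, 17, 16, 7 bp.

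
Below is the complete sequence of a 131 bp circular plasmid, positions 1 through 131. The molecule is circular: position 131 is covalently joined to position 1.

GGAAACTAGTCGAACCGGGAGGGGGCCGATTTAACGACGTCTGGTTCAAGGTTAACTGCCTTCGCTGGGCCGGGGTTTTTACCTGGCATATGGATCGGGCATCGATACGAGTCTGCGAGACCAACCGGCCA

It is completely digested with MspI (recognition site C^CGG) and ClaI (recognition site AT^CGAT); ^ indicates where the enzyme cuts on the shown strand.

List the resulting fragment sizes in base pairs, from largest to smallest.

MspI sites (CCGG) start at positions 15, 70, 125.
MspI cuts after the first base of each site, so after positions 15, 70, 125.
The ClaI site (ATCGAT) starts at position 101.
ClaI cuts after base 2 of each site, so after position 102.
Combined cut positions: 15, 70, 102, 125.
Circular molecule, 4 cuts → 4 fragments:
  16–70 → 55 bp
  71–102 → 32 bp
  103–125 → 23 bp
  126–131 then 1–15 → 6 + 15 = 21 bp
Sorted largest to smallest: 55, 32, 23, 21 bp.

55, 32, 23, 21 bp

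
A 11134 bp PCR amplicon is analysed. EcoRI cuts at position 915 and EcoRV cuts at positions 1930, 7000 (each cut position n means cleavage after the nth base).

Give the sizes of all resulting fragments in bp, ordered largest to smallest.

Combined cut positions (sorted): 915, 1930, 7000.
Linear molecule, 3 cuts → 4 fragments:
  915 − 0 = 915 bp
  1930 − 915 = 1015 bp
  7000 − 1930 = 5070 bp
  11134 − 7000 = 4134 bp
Sorted largest to smallest: 5070, 4134, 1015, 915 bp.

5070, 4134, 1015, 915 bp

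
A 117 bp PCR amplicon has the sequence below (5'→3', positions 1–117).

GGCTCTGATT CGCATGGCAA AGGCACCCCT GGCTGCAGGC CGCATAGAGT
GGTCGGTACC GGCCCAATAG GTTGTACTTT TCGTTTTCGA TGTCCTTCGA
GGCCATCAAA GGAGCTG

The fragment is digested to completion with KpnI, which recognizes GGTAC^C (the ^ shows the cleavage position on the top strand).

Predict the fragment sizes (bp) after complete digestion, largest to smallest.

The KpnI site (GGTACC) starts at position 55.
KpnI cuts after base 5 of each site (before the last base), so after position 59.
Linear molecule, 1 cut → 2 fragments:
  1–59 → 59 bp
  60–117 → 58 bp
Sorted largest to smallest: 59, 58 bp.

59, 58 bp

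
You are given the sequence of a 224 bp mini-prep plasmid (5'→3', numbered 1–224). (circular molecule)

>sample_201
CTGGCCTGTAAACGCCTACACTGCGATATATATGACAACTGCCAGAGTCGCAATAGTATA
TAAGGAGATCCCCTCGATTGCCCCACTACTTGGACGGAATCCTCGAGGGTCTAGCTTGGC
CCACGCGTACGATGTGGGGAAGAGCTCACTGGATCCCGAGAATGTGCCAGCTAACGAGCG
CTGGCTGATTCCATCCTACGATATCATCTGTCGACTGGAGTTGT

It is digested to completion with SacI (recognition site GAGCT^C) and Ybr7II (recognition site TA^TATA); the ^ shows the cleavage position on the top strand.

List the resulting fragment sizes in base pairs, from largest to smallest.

The SacI site (GAGCTC) starts at position 142.
SacI cuts after base 5 of each site (before the last base), so after position 146.
Ybr7II sites (TATATA) start at positions 27, 57.
Ybr7II cuts after base 2 of each site, so after positions 28, 58.
Combined cut positions: 28, 58, 146.
Circular molecule, 3 cuts → 3 fragments:
  29–58 → 30 bp
  59–146 → 88 bp
  147–224 then 1–28 → 78 + 28 = 106 bp
Sorted largest to smallest: 106, 88, 30 bp.

106, 88, 30 bp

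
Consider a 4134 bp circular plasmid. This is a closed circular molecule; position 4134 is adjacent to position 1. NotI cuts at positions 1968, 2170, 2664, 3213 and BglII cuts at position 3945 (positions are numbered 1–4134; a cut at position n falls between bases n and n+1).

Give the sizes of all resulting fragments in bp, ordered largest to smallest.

2157, 732, 549, 494, 202 bp

Combined cut positions (sorted): 1968, 2170, 2664, 3213, 3945.
Circular molecule, 5 cuts → 5 fragments:
  2170 − 1968 = 202 bp
  2664 − 2170 = 494 bp
  3213 − 2664 = 549 bp
  3945 − 3213 = 732 bp
  wrap: 4134 − 3945 + 1968 = 2157 bp
Sorted largest to smallest: 2157, 732, 549, 494, 202 bp.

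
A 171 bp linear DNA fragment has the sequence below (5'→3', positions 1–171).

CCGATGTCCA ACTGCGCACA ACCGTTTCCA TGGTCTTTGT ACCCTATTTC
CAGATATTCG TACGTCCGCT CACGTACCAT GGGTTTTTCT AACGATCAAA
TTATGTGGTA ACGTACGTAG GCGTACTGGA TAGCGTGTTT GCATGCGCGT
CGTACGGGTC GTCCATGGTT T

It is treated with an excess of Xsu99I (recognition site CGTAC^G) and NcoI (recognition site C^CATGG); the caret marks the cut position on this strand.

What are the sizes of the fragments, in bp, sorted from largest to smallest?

39, 39, 35, 28, 14, 8, 8 bp

Xsu99I sites (CGTACG) start at positions 59, 112, 151.
Xsu99I cuts after base 5 of each site (before the last base), so after positions 63, 116, 155.
NcoI sites (CCATGG) start at positions 28, 77, 163.
NcoI cuts after the first base of each site, so after positions 28, 77, 163.
Combined cut positions: 28, 63, 77, 116, 155, 163.
Linear molecule, 6 cuts → 7 fragments:
  1–28 → 28 bp
  29–63 → 35 bp
  64–77 → 14 bp
  78–116 → 39 bp
  117–155 → 39 bp
  156–163 → 8 bp
  164–171 → 8 bp
Sorted largest to smallest: 39, 39, 35, 28, 14, 8, 8 bp.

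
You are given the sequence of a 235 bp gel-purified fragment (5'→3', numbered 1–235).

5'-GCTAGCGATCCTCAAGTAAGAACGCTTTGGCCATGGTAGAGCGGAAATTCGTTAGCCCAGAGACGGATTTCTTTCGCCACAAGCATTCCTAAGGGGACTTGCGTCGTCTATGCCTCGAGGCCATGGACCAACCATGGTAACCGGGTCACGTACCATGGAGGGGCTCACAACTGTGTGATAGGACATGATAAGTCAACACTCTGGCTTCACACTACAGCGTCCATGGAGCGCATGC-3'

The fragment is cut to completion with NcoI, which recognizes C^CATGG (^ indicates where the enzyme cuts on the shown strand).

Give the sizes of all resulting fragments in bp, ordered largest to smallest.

90, 68, 31, 21, 14, 11 bp

NcoI sites (CCATGG) start at positions 31, 121, 132, 153, 221.
NcoI cuts after the first base of each site, so after positions 31, 121, 132, 153, 221.
Linear molecule, 5 cuts → 6 fragments:
  1–31 → 31 bp
  32–121 → 90 bp
  122–132 → 11 bp
  133–153 → 21 bp
  154–221 → 68 bp
  222–235 → 14 bp
Sorted largest to smallest: 90, 68, 31, 21, 14, 11 bp.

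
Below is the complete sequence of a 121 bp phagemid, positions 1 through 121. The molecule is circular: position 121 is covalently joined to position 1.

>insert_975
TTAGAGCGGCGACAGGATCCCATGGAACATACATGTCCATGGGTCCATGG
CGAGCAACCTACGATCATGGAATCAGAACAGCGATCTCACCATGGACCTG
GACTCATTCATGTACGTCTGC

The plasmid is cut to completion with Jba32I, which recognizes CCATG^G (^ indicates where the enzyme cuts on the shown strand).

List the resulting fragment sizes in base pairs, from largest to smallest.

Jba32I sites (CCATGG) start at positions 20, 37, 45, 90.
Jba32I cuts after base 5 of each site (before the last base), so after positions 24, 41, 49, 94.
Circular molecule, 4 cuts → 4 fragments:
  25–41 → 17 bp
  42–49 → 8 bp
  50–94 → 45 bp
  95–121 then 1–24 → 27 + 24 = 51 bp
Sorted largest to smallest: 51, 45, 17, 8 bp.

51, 45, 17, 8 bp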